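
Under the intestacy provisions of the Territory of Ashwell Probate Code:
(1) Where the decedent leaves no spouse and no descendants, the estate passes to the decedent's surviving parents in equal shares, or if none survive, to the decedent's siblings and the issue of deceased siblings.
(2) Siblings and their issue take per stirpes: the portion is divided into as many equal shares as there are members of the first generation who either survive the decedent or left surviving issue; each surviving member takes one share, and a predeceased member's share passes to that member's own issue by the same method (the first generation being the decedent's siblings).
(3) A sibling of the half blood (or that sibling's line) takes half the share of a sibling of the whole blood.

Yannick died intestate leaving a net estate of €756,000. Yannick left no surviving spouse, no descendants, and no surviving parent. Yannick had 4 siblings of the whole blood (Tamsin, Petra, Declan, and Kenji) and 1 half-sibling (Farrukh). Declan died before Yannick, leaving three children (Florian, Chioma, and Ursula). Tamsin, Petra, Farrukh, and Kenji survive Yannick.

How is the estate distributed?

Tamsin: €168,000; Petra: €168,000; Farrukh: €84,000; Florian: €56,000; Chioma: €56,000; Ursula: €56,000; Kenji: €168,000

The entire €756,000 passes to the siblings and their issue.
Counting each half-blood sibling's line as half a unit, there are 9/2 units in €756,000, so one unit is €168,000. Whole-blood lines (Tamsin, Petra, Declan, and Kenji) take €168,000 each; half-blood lines (Farrukh) take €84,000 each.
Declan's share (€168,000) is divided into 3 shares of €56,000: Florian, Chioma, and Ursula each take €56,000.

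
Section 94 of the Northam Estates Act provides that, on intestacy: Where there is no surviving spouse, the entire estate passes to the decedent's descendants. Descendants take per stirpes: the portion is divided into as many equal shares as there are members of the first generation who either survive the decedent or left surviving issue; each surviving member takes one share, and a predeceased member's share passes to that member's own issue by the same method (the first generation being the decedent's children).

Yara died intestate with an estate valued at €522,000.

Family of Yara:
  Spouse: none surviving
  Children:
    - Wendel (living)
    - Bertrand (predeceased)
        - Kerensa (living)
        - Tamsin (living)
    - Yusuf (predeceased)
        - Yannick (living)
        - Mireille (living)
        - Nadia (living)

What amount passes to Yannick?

The entire €522,000 passes to the descendants.
That amount (€522,000) is divided into 3 shares of €174,000: Wendel takes €174,000; Bertrand's €174,000 share passes to Bertrand's issue; Yusuf's €174,000 share passes to Yusuf's issue.
Bertrand's share (€174,000) is divided into 2 shares of €87,000: Kerensa and Tamsin each take €87,000.
Yusuf's share (€174,000) is divided into 3 shares of €58,000: Yannick, Mireille, and Nadia each take €58,000.

Yannick receives €58,000.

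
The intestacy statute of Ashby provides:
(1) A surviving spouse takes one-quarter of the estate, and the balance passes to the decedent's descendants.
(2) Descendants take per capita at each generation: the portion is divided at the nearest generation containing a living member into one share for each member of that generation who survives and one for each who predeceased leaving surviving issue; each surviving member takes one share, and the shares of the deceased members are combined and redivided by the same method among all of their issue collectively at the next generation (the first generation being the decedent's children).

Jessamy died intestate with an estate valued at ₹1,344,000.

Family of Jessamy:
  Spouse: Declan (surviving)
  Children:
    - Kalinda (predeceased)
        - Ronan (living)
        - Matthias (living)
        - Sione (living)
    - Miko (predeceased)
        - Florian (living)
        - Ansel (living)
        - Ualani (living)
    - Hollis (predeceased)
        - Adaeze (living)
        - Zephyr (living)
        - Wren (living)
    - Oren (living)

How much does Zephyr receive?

Declan takes one-quarter of ₹1,344,000 = ₹336,000. The remaining ₹1,008,000 passes to the descendants.
The descendants' portion (₹1,008,000) is divided at the children's generation into 4 shares of ₹252,000. Oren takes ₹252,000. The 3 shares of the deceased (Kalinda, Miko, and Hollis) are combined into a pool of ₹756,000.
That pool (₹756,000) is divided at the grandchildren's generation equally among Ronan, Matthias, Sione, Florian, Ansel, Ualani, Adaeze, Zephyr, and Wren: ₹84,000 each.

Zephyr receives ₹84,000.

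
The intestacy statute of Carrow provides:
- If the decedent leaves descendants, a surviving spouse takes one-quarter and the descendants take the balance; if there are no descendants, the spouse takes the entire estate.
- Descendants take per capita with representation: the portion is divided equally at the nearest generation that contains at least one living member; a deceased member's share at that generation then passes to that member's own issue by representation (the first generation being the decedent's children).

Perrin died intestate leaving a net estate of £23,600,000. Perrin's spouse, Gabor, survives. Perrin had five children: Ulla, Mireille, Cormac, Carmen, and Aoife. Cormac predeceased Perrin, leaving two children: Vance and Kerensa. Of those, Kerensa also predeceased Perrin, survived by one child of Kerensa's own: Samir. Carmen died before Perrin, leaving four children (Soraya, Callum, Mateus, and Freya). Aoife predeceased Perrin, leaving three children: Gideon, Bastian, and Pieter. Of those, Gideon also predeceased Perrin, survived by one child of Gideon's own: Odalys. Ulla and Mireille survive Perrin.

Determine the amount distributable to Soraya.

Soraya receives £885,000.

Gabor takes one-quarter of £23,600,000 = £5,900,000. The remaining £17,700,000 passes to the descendants.
The descendants' portion (£17,700,000) is divided into 5 shares of £3,540,000: Ulla and Mireille each take £3,540,000; Cormac's £3,540,000 share passes to Cormac's issue; Carmen's £3,540,000 share passes to Carmen's issue; Aoife's £3,540,000 share passes to Aoife's issue.
Cormac's share (£3,540,000) is divided into 2 shares of £1,770,000: Vance takes £1,770,000; Kerensa's £1,770,000 share passes to Kerensa's issue.
Kerensa's share (£1,770,000) passes entirely to Samir.
Carmen's share (£3,540,000) is divided into 4 shares of £885,000: Soraya, Callum, Mateus, and Freya each take £885,000.
Aoife's share (£3,540,000) is divided into 3 shares of £1,180,000: Bastian and Pieter each take £1,180,000; Gideon's £1,180,000 share passes to Gideon's issue.
Gideon's share (£1,180,000) passes entirely to Odalys.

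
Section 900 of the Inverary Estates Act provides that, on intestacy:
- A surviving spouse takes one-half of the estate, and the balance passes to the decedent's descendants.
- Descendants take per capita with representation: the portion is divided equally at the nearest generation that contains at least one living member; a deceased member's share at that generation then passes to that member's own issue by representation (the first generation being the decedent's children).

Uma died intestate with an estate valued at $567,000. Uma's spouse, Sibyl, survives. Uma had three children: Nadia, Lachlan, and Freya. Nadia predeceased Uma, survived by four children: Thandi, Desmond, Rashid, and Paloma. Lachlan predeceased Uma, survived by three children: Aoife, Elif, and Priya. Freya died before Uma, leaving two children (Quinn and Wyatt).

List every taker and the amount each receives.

Sibyl takes one-half of $567,000 = $283,500. The remaining $283,500 passes to the descendants.
No child survives, so the initial division is made at the grandchildren's generation.
The descendants' portion ($283,500) is divided into 9 shares of $31,500: Thandi, Desmond, Rashid, Paloma, Aoife, Elif, Priya, Quinn, and Wyatt each take $31,500.

Sibyl: $283,500; Thandi: $31,500; Desmond: $31,500; Rashid: $31,500; Paloma: $31,500; Aoife: $31,500; Elif: $31,500; Priya: $31,500; Quinn: $31,500; Wyatt: $31,500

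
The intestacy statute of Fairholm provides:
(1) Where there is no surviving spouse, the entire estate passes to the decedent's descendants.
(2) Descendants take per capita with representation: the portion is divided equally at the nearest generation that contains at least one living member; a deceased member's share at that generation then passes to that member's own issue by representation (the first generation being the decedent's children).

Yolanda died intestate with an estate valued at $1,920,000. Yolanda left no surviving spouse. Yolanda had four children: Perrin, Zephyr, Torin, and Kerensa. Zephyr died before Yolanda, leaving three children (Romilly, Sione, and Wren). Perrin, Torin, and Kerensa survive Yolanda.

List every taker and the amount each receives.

Perrin: $480,000; Romilly: $160,000; Sione: $160,000; Wren: $160,000; Torin: $480,000; Kerensa: $480,000

The entire $1,920,000 passes to the descendants.
That amount ($1,920,000) is divided into 4 shares of $480,000: Perrin, Torin, and Kerensa each take $480,000; Zephyr's $480,000 share passes to Zephyr's issue.
Zephyr's share ($480,000) is divided into 3 shares of $160,000: Romilly, Sione, and Wren each take $160,000.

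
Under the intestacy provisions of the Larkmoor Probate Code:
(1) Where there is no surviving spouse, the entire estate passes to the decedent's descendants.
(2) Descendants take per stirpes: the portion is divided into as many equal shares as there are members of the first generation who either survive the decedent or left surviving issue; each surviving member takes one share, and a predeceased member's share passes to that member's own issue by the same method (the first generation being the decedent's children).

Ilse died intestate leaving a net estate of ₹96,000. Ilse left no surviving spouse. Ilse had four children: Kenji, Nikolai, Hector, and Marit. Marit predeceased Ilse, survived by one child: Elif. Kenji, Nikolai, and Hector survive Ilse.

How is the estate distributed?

The entire ₹96,000 passes to the descendants.
That amount (₹96,000) is divided into 4 shares of ₹24,000: Kenji, Nikolai, and Hector each take ₹24,000; Marit's ₹24,000 share passes to Marit's issue.
Marit's share (₹24,000) passes entirely to Elif.

Kenji: ₹24,000; Nikolai: ₹24,000; Hector: ₹24,000; Elif: ₹24,000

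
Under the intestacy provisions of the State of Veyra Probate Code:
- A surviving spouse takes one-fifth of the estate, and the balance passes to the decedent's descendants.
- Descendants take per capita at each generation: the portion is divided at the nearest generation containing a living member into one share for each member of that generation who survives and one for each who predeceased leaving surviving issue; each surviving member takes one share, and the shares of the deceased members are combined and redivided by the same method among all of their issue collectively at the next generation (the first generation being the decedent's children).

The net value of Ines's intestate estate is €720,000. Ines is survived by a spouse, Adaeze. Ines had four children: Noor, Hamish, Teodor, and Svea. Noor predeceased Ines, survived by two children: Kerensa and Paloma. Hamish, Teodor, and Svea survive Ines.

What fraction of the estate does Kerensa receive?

Adaeze takes one-fifth of €720,000 = €144,000. The remaining €576,000 passes to the descendants.
The descendants' portion (€576,000) is divided at the children's generation into 4 shares of €144,000. Hamish, Teodor, and Svea each take €144,000. The remaining share for the deceased Noor (€144,000) is carried to the next generation.
That pool (€144,000) is divided at the grandchildren's generation equally among Kerensa and Paloma: €72,000 each.

Kerensa receives 1/10 of the estate.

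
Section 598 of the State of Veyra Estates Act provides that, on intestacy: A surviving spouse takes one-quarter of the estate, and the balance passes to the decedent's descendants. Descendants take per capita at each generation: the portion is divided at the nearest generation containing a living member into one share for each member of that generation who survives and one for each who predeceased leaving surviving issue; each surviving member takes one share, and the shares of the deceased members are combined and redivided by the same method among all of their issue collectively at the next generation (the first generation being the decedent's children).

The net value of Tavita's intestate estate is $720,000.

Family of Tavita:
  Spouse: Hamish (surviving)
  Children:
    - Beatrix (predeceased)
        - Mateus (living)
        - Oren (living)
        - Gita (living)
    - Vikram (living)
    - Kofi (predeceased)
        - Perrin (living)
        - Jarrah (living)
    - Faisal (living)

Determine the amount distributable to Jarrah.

Hamish takes one-quarter of $720,000 = $180,000. The remaining $540,000 passes to the descendants.
The descendants' portion ($540,000) is divided at the children's generation into 4 shares of $135,000. Vikram and Faisal each take $135,000. The 2 shares of the deceased (Beatrix and Kofi) are combined into a pool of $270,000.
That pool ($270,000) is divided at the grandchildren's generation equally among Mateus, Oren, Gita, Perrin, and Jarrah: $54,000 each.

Jarrah receives $54,000.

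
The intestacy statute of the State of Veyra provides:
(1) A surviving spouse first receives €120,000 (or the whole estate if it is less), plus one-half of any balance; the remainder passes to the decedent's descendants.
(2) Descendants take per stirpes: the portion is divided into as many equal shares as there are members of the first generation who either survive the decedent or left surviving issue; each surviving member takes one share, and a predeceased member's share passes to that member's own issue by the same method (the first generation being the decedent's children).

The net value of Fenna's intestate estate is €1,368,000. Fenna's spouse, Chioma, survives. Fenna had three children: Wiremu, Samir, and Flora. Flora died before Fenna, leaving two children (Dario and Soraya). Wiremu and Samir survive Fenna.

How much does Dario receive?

Chioma first takes €120,000, leaving a balance of €1,248,000. Chioma then takes one-half of the balance (€624,000), for a total of €744,000. The remaining €624,000 passes to the descendants.
The descendants' portion (€624,000) is divided into 3 shares of €208,000: Wiremu and Samir each take €208,000; Flora's €208,000 share passes to Flora's issue.
Flora's share (€208,000) is divided into 2 shares of €104,000: Dario and Soraya each take €104,000.

Dario receives €104,000.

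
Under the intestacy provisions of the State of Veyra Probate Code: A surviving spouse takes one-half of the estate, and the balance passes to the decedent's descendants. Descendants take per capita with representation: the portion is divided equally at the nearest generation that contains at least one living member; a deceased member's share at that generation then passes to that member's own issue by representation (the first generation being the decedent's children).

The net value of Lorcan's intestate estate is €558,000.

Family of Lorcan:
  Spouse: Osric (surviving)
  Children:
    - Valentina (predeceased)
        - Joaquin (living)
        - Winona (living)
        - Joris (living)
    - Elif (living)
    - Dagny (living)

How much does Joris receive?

Osric takes one-half of €558,000 = €279,000. The remaining €279,000 passes to the descendants.
The descendants' portion (€279,000) is divided into 3 shares of €93,000: Elif and Dagny each take €93,000; Valentina's €93,000 share passes to Valentina's issue.
Valentina's share (€93,000) is divided into 3 shares of €31,000: Joaquin, Winona, and Joris each take €31,000.

Joris receives €31,000.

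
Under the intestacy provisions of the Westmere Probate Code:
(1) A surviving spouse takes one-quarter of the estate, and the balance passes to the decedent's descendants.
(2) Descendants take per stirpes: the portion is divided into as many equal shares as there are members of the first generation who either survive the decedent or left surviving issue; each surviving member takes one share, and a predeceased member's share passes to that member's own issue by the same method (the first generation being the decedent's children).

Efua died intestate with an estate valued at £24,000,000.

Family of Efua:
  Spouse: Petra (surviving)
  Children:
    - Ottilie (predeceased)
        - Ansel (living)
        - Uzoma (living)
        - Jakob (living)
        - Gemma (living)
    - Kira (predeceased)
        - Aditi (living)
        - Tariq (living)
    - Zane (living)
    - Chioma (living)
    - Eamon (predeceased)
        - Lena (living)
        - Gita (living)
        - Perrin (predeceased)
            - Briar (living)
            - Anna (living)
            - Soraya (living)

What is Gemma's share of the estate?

Gemma receives £900,000.

Petra takes one-quarter of £24,000,000 = £6,000,000. The remaining £18,000,000 passes to the descendants.
The descendants' portion (£18,000,000) is divided into 5 shares of £3,600,000: Zane and Chioma each take £3,600,000; Ottilie's £3,600,000 share passes to Ottilie's issue; Kira's £3,600,000 share passes to Kira's issue; Eamon's £3,600,000 share passes to Eamon's issue.
Ottilie's share (£3,600,000) is divided into 4 shares of £900,000: Ansel, Uzoma, Jakob, and Gemma each take £900,000.
Kira's share (£3,600,000) is divided into 2 shares of £1,800,000: Aditi and Tariq each take £1,800,000.
Eamon's share (£3,600,000) is divided into 3 shares of £1,200,000: Lena and Gita each take £1,200,000; Perrin's £1,200,000 share passes to Perrin's issue.
Perrin's share (£1,200,000) is divided into 3 shares of £400,000: Briar, Anna, and Soraya each take £400,000.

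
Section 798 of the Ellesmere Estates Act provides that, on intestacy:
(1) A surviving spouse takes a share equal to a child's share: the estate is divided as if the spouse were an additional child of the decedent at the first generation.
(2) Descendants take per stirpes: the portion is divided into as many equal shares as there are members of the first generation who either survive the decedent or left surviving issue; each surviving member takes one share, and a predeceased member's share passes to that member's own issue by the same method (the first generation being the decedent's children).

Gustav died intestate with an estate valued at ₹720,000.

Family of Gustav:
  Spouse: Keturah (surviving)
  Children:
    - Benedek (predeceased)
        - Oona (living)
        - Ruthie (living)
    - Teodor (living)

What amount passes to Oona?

Oona receives ₹120,000.

The spouse counts as an additional share at the children's level, so there are 3 primary shares of ₹240,000. Keturah takes one such share (₹240,000).
The children's combined portion (₹480,000) is divided into 2 shares of ₹240,000: Teodor takes ₹240,000; Benedek's ₹240,000 share passes to Benedek's issue.
Benedek's share (₹240,000) is divided into 2 shares of ₹120,000: Oona and Ruthie each take ₹120,000.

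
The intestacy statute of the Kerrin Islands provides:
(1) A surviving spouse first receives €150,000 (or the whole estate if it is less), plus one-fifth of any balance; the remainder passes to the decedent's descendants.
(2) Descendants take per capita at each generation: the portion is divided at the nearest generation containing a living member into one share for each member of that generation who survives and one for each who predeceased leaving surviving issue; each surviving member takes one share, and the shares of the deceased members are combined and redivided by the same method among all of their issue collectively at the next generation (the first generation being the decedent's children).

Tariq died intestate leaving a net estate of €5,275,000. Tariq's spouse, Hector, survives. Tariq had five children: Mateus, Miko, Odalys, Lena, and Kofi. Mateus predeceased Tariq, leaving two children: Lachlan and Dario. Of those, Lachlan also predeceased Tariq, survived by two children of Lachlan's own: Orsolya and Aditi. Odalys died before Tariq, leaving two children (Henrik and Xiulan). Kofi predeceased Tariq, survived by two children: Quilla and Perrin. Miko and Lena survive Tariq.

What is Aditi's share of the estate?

Hector first takes €150,000, leaving a balance of €5,125,000. Hector then takes one-fifth of the balance (€1,025,000), for a total of €1,175,000. The remaining €4,100,000 passes to the descendants.
The descendants' portion (€4,100,000) is divided at the children's generation into 5 shares of €820,000. Miko and Lena each take €820,000. The 3 shares of the deceased (Mateus, Odalys, and Kofi) are combined into a pool of €2,460,000.
That pool (€2,460,000) is divided at the grandchildren's generation into 6 shares of €410,000. Dario, Henrik, Xiulan, Quilla, and Perrin each take €410,000. The remaining share for the deceased Lachlan (€410,000) is carried to the next generation.
That pool (€410,000) is divided at the great-grandchildren's generation equally among Orsolya and Aditi: €205,000 each.

Aditi receives €205,000.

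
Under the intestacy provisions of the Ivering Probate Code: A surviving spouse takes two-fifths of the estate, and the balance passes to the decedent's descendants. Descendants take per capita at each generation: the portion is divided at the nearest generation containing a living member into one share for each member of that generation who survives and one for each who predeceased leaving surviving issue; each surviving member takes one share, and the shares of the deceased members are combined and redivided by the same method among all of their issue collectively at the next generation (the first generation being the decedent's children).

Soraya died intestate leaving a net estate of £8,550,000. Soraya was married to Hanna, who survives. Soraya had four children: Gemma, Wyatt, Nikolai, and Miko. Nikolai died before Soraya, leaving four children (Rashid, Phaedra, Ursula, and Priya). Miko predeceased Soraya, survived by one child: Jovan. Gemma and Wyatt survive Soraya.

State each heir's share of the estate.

Hanna: £3,420,000; Gemma: £1,282,500; Wyatt: £1,282,500; Rashid: £513,000; Phaedra: £513,000; Ursula: £513,000; Priya: £513,000; Jovan: £513,000

Hanna takes two-fifths of £8,550,000 = £3,420,000. The remaining £5,130,000 passes to the descendants.
The descendants' portion (£5,130,000) is divided at the children's generation into 4 shares of £1,282,500. Gemma and Wyatt each take £1,282,500. The 2 shares of the deceased (Nikolai and Miko) are combined into a pool of £2,565,000.
That pool (£2,565,000) is divided at the grandchildren's generation equally among Rashid, Phaedra, Ursula, Priya, and Jovan: £513,000 each.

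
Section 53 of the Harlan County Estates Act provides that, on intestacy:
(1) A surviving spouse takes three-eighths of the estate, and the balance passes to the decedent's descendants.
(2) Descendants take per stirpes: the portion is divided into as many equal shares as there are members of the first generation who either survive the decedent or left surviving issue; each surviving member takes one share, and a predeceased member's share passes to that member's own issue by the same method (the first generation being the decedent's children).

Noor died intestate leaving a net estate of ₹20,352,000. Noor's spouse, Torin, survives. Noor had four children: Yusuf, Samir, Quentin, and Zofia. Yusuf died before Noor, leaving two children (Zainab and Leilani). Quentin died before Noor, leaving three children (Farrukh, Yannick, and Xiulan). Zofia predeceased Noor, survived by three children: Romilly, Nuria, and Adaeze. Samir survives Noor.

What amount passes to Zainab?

Torin takes three-eighths of ₹20,352,000 = ₹7,632,000. The remaining ₹12,720,000 passes to the descendants.
The descendants' portion (₹12,720,000) is divided into 4 shares of ₹3,180,000: Samir takes ₹3,180,000; Yusuf's ₹3,180,000 share passes to Yusuf's issue; Quentin's ₹3,180,000 share passes to Quentin's issue; Zofia's ₹3,180,000 share passes to Zofia's issue.
Yusuf's share (₹3,180,000) is divided into 2 shares of ₹1,590,000: Zainab and Leilani each take ₹1,590,000.
Quentin's share (₹3,180,000) is divided into 3 shares of ₹1,060,000: Farrukh, Yannick, and Xiulan each take ₹1,060,000.
Zofia's share (₹3,180,000) is divided into 3 shares of ₹1,060,000: Romilly, Nuria, and Adaeze each take ₹1,060,000.

Zainab receives ₹1,590,000.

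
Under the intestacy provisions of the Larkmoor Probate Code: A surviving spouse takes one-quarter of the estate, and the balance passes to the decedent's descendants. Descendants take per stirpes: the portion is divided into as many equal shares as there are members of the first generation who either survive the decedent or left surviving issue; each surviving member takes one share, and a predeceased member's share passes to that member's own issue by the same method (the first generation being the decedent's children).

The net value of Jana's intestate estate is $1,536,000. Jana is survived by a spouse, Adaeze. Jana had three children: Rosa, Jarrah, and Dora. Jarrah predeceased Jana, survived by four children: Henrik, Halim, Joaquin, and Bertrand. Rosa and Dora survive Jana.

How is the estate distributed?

Adaeze takes one-quarter of $1,536,000 = $384,000. The remaining $1,152,000 passes to the descendants.
The descendants' portion ($1,152,000) is divided into 3 shares of $384,000: Rosa and Dora each take $384,000; Jarrah's $384,000 share passes to Jarrah's issue.
Jarrah's share ($384,000) is divided into 4 shares of $96,000: Henrik, Halim, Joaquin, and Bertrand each take $96,000.

Adaeze: $384,000; Rosa: $384,000; Henrik: $96,000; Halim: $96,000; Joaquin: $96,000; Bertrand: $96,000; Dora: $384,000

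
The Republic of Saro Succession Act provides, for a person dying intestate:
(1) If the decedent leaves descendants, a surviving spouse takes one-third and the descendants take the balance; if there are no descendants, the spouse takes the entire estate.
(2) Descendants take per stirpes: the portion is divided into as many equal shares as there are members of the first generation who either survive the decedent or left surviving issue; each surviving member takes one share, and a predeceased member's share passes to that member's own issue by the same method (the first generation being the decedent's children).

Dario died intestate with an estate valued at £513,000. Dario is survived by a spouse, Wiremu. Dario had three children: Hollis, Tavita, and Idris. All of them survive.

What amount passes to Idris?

Wiremu takes one-third of £513,000 = £171,000. The remaining £342,000 passes to the descendants.
The descendants' portion (£342,000) is divided into 3 shares of £114,000: Hollis, Tavita, and Idris each take £114,000.

Idris receives £114,000.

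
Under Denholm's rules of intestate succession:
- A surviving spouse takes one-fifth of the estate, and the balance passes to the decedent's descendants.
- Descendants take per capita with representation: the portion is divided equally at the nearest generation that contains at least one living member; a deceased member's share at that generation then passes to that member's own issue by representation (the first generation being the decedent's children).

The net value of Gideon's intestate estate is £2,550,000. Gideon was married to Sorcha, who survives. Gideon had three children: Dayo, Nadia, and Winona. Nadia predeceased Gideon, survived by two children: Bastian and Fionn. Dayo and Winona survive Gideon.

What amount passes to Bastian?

Bastian receives £340,000.

Sorcha takes one-fifth of £2,550,000 = £510,000. The remaining £2,040,000 passes to the descendants.
The descendants' portion (£2,040,000) is divided into 3 shares of £680,000: Dayo and Winona each take £680,000; Nadia's £680,000 share passes to Nadia's issue.
Nadia's share (£680,000) is divided into 2 shares of £340,000: Bastian and Fionn each take £340,000.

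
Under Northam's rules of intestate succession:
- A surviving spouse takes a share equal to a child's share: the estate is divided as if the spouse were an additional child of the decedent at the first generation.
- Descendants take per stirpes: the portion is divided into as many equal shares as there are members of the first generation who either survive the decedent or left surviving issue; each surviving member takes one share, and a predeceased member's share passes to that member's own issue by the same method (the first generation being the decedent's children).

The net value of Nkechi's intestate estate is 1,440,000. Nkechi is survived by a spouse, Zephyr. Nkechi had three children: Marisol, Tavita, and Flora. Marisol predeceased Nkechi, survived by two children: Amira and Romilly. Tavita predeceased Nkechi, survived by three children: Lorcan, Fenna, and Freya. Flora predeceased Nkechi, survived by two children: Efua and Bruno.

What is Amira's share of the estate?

The spouse counts as an additional share at the children's level, so there are 4 primary shares of 360,000. Zephyr takes one such share (360,000).
The children's combined portion (1,080,000) is divided into 3 shares of 360,000: Marisol's 360,000 share passes to Marisol's issue; Tavita's 360,000 share passes to Tavita's issue; Flora's 360,000 share passes to Flora's issue.
Marisol's share (360,000) is divided into 2 shares of 180,000: Amira and Romilly each take 180,000.
Tavita's share (360,000) is divided into 3 shares of 120,000: Lorcan, Fenna, and Freya each take 120,000.
Flora's share (360,000) is divided into 2 shares of 180,000: Efua and Bruno each take 180,000.

Amira receives 180,000.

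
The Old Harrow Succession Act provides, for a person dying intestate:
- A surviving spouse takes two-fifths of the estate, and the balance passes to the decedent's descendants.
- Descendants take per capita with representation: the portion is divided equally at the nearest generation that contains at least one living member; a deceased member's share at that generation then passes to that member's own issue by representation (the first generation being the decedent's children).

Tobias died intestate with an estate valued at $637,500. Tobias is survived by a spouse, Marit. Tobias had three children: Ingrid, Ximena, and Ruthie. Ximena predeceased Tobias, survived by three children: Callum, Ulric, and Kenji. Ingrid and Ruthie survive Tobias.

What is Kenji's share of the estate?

Kenji receives $42,500.

Marit takes two-fifths of $637,500 = $255,000. The remaining $382,500 passes to the descendants.
The descendants' portion ($382,500) is divided into 3 shares of $127,500: Ingrid and Ruthie each take $127,500; Ximena's $127,500 share passes to Ximena's issue.
Ximena's share ($127,500) is divided into 3 shares of $42,500: Callum, Ulric, and Kenji each take $42,500.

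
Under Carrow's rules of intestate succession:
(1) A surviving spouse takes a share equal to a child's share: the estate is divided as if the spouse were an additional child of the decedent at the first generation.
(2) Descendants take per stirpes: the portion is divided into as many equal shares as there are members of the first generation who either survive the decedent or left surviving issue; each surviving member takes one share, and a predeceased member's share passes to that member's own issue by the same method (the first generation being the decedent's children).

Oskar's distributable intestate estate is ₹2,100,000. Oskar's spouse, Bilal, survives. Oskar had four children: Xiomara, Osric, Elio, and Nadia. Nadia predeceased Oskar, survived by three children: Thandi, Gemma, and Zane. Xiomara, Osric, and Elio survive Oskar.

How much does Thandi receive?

Thandi receives ₹140,000.

The spouse counts as an additional share at the children's level, so there are 5 primary shares of ₹420,000. Bilal takes one such share (₹420,000).
The children's combined portion (₹1,680,000) is divided into 4 shares of ₹420,000: Xiomara, Osric, and Elio each take ₹420,000; Nadia's ₹420,000 share passes to Nadia's issue.
Nadia's share (₹420,000) is divided into 3 shares of ₹140,000: Thandi, Gemma, and Zane each take ₹140,000.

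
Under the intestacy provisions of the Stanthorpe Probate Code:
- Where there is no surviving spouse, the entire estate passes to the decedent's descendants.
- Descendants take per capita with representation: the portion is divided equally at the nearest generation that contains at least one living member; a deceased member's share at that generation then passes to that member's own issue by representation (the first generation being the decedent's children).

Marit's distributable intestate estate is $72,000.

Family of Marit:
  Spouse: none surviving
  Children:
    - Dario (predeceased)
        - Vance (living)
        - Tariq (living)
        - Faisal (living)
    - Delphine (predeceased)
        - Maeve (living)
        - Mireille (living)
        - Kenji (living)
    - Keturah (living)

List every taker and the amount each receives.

Vance: $8,000; Tariq: $8,000; Faisal: $8,000; Maeve: $8,000; Mireille: $8,000; Kenji: $8,000; Keturah: $24,000

The entire $72,000 passes to the descendants.
That amount ($72,000) is divided into 3 shares of $24,000: Keturah takes $24,000; Dario's $24,000 share passes to Dario's issue; Delphine's $24,000 share passes to Delphine's issue.
Dario's share ($24,000) is divided into 3 shares of $8,000: Vance, Tariq, and Faisal each take $8,000.
Delphine's share ($24,000) is divided into 3 shares of $8,000: Maeve, Mireille, and Kenji each take $8,000.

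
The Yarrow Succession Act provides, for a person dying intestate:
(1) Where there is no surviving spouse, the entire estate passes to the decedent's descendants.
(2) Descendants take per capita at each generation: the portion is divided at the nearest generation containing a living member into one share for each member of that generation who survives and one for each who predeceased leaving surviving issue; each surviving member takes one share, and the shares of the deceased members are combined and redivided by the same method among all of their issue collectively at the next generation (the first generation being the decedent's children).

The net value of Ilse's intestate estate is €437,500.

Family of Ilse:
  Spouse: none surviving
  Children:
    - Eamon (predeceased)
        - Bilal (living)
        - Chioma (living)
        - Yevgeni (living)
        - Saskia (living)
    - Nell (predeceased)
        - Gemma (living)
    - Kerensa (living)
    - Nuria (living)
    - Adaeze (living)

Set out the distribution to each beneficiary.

The entire €437,500 passes to the descendants.
That amount (€437,500) is divided at the children's generation into 5 shares of €87,500. Kerensa, Nuria, and Adaeze each take €87,500. The 2 shares of the deceased (Eamon and Nell) are combined into a pool of €175,000.
That pool (€175,000) is divided at the grandchildren's generation equally among Bilal, Chioma, Yevgeni, Saskia, and Gemma: €35,000 each.

Bilal: €35,000; Chioma: €35,000; Yevgeni: €35,000; Saskia: €35,000; Gemma: €35,000; Kerensa: €87,500; Nuria: €87,500; Adaeze: €87,500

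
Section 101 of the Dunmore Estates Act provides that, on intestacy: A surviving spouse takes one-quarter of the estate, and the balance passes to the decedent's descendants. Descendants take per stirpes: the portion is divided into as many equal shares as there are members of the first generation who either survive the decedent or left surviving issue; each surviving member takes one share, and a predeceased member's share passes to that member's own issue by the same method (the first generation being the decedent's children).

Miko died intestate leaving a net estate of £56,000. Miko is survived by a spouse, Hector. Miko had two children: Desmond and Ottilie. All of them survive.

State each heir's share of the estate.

Hector takes one-quarter of £56,000 = £14,000. The remaining £42,000 passes to the descendants.
The descendants' portion (£42,000) is divided into 2 shares of £21,000: Desmond and Ottilie each take £21,000.

Hector: £14,000; Desmond: £21,000; Ottilie: £21,000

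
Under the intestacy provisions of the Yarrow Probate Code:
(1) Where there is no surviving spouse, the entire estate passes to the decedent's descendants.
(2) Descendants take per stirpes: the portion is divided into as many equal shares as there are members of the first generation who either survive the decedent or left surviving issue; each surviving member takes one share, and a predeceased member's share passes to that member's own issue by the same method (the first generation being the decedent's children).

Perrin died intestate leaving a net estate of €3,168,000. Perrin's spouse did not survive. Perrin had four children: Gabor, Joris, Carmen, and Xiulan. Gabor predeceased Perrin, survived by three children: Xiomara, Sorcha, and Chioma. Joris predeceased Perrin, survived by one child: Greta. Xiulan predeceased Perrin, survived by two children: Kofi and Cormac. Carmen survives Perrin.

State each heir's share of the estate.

Xiomara: €264,000; Sorcha: €264,000; Chioma: €264,000; Greta: €792,000; Carmen: €792,000; Kofi: €396,000; Cormac: €396,000

The entire €3,168,000 passes to the descendants.
That amount (€3,168,000) is divided into 4 shares of €792,000: Carmen takes €792,000; Gabor's €792,000 share passes to Gabor's issue; Joris's €792,000 share passes to Joris's issue; Xiulan's €792,000 share passes to Xiulan's issue.
Gabor's share (€792,000) is divided into 3 shares of €264,000: Xiomara, Sorcha, and Chioma each take €264,000.
Joris's share (€792,000) passes entirely to Greta.
Xiulan's share (€792,000) is divided into 2 shares of €396,000: Kofi and Cormac each take €396,000.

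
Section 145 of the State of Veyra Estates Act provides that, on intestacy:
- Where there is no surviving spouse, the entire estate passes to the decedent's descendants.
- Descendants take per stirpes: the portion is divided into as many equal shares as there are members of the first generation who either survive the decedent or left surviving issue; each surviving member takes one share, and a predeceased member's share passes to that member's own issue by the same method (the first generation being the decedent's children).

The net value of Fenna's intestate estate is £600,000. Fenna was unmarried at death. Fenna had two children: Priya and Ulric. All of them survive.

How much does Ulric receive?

The entire £600,000 passes to the descendants.
That amount (£600,000) is divided into 2 shares of £300,000: Priya and Ulric each take £300,000.

Ulric receives £300,000.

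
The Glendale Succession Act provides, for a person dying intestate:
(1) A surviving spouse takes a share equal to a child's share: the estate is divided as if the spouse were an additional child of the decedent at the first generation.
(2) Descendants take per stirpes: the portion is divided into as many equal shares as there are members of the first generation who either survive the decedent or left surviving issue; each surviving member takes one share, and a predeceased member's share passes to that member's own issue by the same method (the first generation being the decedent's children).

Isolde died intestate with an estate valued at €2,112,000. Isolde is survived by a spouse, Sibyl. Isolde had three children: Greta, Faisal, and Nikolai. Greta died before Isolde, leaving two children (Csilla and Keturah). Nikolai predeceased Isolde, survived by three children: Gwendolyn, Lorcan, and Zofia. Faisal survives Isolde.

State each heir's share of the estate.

The spouse counts as an additional share at the children's level, so there are 4 primary shares of €528,000. Sibyl takes one such share (€528,000).
The children's combined portion (€1,584,000) is divided into 3 shares of €528,000: Faisal takes €528,000; Greta's €528,000 share passes to Greta's issue; Nikolai's €528,000 share passes to Nikolai's issue.
Greta's share (€528,000) is divided into 2 shares of €264,000: Csilla and Keturah each take €264,000.
Nikolai's share (€528,000) is divided into 3 shares of €176,000: Gwendolyn, Lorcan, and Zofia each take €176,000.

Sibyl: €528,000; Csilla: €264,000; Keturah: €264,000; Faisal: €528,000; Gwendolyn: €176,000; Lorcan: €176,000; Zofia: €176,000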